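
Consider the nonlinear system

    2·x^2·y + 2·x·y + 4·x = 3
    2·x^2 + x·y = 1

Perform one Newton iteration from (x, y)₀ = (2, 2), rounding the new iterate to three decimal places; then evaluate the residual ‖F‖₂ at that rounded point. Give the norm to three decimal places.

At (2, 2): F = (29.000, 11.000).
Jacobian J = [[4·x·y + 2·y + 4, 2·x^2 + 2·x], [4·x + y, x]].
At the point, J = [[24.000, 12.000], [10.000, 2.000]] (det J = -72.000).
Solving J·Δ = −F gives Δ = (-1.028, -0.361).
Then the next iterate is (x, y)₁ = (0.972, 1.639).
Re-evaluating at (0.972, 1.639): F = (7.17122, 2.48268), so ‖F‖₂ = 7.589.

7.589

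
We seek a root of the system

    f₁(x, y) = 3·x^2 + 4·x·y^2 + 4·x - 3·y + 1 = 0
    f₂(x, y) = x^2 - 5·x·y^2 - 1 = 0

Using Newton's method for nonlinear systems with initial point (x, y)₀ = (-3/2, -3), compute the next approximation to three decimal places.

(0.206, -3.292)

At (-3/2, -3): F = (-43.250, 68.750).
Jacobian J = [[6·x + 4·y^2 + 4, 8·x·y - 3], [2·x - 5·y^2, -10·x·y]].
At the point, J = [[31.000, 33.000], [-48.000, -45.000]] (det J = 189.000).
Solving J·Δ = −F gives Δ = (1.706, -0.292).
Then the next iterate is (x, y)₁ = (0.206, -3.292).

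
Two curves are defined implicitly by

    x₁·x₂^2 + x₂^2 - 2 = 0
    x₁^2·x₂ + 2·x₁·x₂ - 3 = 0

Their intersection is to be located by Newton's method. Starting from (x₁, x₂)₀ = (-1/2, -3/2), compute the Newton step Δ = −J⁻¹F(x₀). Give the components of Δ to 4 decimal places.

At (-1/2, -3/2): F = (-0.8750, -1.8750).
Jacobian J = [[x₂^2, 2·x₁·x₂ + 2·x₂], [2·x₁·x₂ + 2·x₂, x₁^2 + 2·x₁]].
At the point, J = [[2.2500, -1.5000], [-1.5000, -0.7500]] (det J = -3.9375).
Solving J·Δ = −F gives Δ = (-0.5476, -1.4048).

(-0.5476, -1.4048)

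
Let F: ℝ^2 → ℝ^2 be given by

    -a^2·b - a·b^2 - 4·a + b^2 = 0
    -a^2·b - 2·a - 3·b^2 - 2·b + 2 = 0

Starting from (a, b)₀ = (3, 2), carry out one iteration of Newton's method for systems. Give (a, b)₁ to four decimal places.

At (3, 2): F = (-38.0000, -38.0000).
Jacobian J = [[-2·a·b - b^2 - 4, -a^2 - 2·a·b + 2·b], [-2·a·b - 2, -a^2 - 6·b - 2]].
At the point, J = [[-20.0000, -17.0000], [-14.0000, -23.0000]] (det J = 222.0000).
Solving J·Δ = −F gives Δ = (-1.0270, -1.0270).
Then the next iterate is (a, b)₁ = (1.9730, 0.9730).

(1.9730, 0.9730)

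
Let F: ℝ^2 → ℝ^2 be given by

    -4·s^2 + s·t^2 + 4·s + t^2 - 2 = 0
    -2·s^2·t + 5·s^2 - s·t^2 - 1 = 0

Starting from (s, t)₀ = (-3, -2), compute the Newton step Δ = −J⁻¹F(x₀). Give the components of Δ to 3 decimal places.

(2.024, -0.847)

At (-3, -2): F = (-58.000, 92.000).
Jacobian J = [[-8·s + t^2 + 4, 2·s·t + 2·t], [-4·s·t + 10·s - t^2, -2·s^2 - 2·s·t]].
At the point, J = [[32.000, 8.000], [-58.000, -30.000]] (det J = -496.000).
Solving J·Δ = −F gives Δ = (2.024, -0.847).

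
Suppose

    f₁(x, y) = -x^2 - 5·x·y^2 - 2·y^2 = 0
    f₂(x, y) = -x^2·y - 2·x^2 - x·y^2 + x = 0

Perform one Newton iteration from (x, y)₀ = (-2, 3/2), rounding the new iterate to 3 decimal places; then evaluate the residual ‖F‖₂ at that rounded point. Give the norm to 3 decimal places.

4.735

At (-2, 3/2): F = (14.000, -11.500).
Jacobian J = [[-2·x - 5·y^2, -10·x·y - 4·y], [-2·x·y - 4·x - y^2 + 1, -x^2 - 2·x·y]].
At the point, J = [[-7.250, 24.000], [12.750, 2.000]] (det J = -320.500).
Solving J·Δ = −F gives Δ = (0.949, -0.297).
Then the next iterate is (x, y)₁ = (-1.051, 1.203).
Re-evaluating at (-1.051, 1.203): F = (3.60606, -3.06802), so ‖F‖₂ = 4.735.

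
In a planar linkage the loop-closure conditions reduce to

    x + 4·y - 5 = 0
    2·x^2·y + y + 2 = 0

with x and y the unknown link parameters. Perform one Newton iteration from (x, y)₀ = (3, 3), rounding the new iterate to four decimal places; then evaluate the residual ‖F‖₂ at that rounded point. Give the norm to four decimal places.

At (3, 3): F = (10.0000, 59.0000).
Jacobian J = [[1, 4], [4·x·y, 2·x^2 + 1]].
At the point, J = [[1.0000, 4.0000], [36.0000, 19.0000]] (det J = -125.0000).
Solving J·Δ = −F gives Δ = (-0.3680, -2.4080).
Then the next iterate is (x, y)₁ = (2.6320, 0.5920).
Re-evaluating at (2.6320, 0.5920): F = (0.0000, 10.794070), so ‖F‖₂ = 10.7941.

10.7941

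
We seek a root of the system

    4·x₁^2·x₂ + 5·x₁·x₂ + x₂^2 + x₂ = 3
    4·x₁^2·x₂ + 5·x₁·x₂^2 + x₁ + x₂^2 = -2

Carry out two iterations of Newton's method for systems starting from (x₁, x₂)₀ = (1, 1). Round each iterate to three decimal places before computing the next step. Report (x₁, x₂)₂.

(2.707, 0.551)

At (1, 1): F = (8.000, 13.000).
Jacobian J = [[8·x₁·x₂ + 5·x₂, 4·x₁^2 + 5·x₁ + 2·x₂ + 1], [8·x₁·x₂ + 5·x₂^2 + 1, 4·x₁^2 + 10·x₁·x₂ + 2·x₂]].
At the point, J = [[13.000, 12.000], [14.000, 16.000]] (det J = 40.000).
Solving J·Δ = −F gives Δ = (0.700, -1.425).
Then the next iterate is (x₁, x₂)₁ = (1.700, -0.425).
Round to (1.700, -0.425) and repeat: F = (-11.76987, 0.50294), J = [[-7.905, 20.210], [-3.87687, 3.485]].
Δ = (1.007, 0.976), so (x₁, x₂)₂ = (2.707, 0.551).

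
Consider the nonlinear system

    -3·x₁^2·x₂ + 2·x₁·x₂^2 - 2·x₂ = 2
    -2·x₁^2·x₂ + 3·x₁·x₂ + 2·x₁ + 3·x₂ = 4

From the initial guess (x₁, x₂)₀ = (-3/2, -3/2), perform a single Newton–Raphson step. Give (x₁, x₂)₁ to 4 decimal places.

At (-3/2, -3/2): F = (4.3750, 2.0000).
Jacobian J = [[-6·x₁·x₂ + 2·x₂^2, -3·x₁^2 + 4·x₁·x₂ - 2], [-4·x₁·x₂ + 3·x₂ + 2, -2·x₁^2 + 3·x₁ + 3]].
At the point, J = [[-9.0000, 0.2500], [-11.5000, -6.0000]] (det J = 56.8750).
Solving J·Δ = −F gives Δ = (0.4703, -0.5681).
Then the next iterate is (x₁, x₂)₁ = (-1.0297, -2.0681).

(-1.0297, -2.0681)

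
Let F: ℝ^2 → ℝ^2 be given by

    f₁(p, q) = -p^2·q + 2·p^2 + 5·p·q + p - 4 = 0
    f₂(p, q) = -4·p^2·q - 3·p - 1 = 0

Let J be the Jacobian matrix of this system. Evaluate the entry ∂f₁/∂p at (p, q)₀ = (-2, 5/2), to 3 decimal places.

∂f₁/∂p = -2·p·q + 4·p + 5·q + 1.
At (-2, 5/2) this is 15.500.

15.500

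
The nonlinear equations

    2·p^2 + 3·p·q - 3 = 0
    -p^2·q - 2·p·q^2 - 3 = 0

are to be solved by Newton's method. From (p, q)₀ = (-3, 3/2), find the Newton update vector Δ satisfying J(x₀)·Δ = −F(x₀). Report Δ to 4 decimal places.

At (-3, 3/2): F = (1.5000, -3.0000).
Jacobian J = [[4·p + 3·q, 3·p], [-2·p·q - 2·q^2, -p^2 - 4·p·q]].
At the point, J = [[-7.5000, -9.0000], [4.5000, 9.0000]] (det J = -27.0000).
Solving J·Δ = −F gives Δ = (-0.5000, 0.5833).

(-0.5000, 0.5833)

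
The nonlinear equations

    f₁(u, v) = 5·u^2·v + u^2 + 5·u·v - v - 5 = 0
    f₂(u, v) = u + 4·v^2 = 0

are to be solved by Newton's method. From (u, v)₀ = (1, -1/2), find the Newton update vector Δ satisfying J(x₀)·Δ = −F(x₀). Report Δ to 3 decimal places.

At (1, -1/2): F = (-8.500, 2.000).
Jacobian J = [[10·u·v + 2·u + 5·v, 5·u^2 + 5·u - 1], [1, 8·v]].
At the point, J = [[-5.500, 9.000], [1.000, -4.000]] (det J = 13.000).
Solving J·Δ = −F gives Δ = (-1.231, 0.192).

(-1.231, 0.192)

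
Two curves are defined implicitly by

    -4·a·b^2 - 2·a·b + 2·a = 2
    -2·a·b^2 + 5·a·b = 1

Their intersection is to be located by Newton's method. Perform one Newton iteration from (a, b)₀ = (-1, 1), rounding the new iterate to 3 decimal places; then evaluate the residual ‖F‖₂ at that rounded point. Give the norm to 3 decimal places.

5.916

At (-1, 1): F = (2.000, -4.000).
Jacobian J = [[-4·b^2 - 2·b + 2, -8·a·b - 2·a], [-2·b^2 + 5·b, -4·a·b + 5·a]].
At the point, J = [[-4.000, 10.000], [3.000, -1.000]] (det J = -26.000).
Solving J·Δ = −F gives Δ = (1.462, 0.385).
Then the next iterate is (a, b)₁ = (0.462, 1.385).
Re-evaluating at (0.462, 1.385): F = (-5.90062, 0.42691), so ‖F‖₂ = 5.916.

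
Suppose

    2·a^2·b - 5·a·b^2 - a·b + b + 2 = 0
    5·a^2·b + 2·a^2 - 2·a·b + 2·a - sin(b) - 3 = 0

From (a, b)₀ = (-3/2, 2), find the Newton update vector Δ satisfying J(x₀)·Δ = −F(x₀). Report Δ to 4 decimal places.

At (-3/2, 2): F = (46.0000, 26.090703).
Jacobian J = [[4·a·b - 5·b^2 - b, 2·a^2 - 10·a·b - a + 1], [10·a·b + 4·a - 2·b + 2, 5·a^2 - 2·a - cos(b)]].
At the point, J = [[-34.0000, 37.0000], [-38.0000, 14.666147]] (det J = 907.351008).
Solving J·Δ = −F gives Δ = (0.3204, -0.9488).

(0.3204, -0.9488)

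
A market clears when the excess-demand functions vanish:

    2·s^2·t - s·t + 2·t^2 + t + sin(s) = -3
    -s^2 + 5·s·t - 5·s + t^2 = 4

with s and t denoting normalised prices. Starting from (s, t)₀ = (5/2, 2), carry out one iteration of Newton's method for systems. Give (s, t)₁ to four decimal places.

At (5/2, 2): F = (33.598472, 6.2500).
Jacobian J = [[4·s·t - t + cos(s), 2·s^2 - s + 4·t + 1], [-2·s + 5·t - 5, 5·s + 2·t]].
At the point, J = [[17.198856, 19.0000], [0.0000, 16.5000]] (det J = 283.781130).
Solving J·Δ = −F gives Δ = (-1.5351, -0.3788).
Then the next iterate is (s, t)₁ = (0.9649, 1.6212).

(0.9649, 1.6212)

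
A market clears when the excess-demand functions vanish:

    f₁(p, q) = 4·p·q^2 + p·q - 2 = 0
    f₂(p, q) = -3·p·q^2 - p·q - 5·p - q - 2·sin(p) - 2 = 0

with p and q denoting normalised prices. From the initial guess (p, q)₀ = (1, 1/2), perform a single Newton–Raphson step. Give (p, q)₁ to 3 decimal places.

At (1, 1/2): F = (-0.500, -10.43294).
Jacobian J = [[4·q^2 + q, 8·p·q + p], [-3·q^2 - q - 2·cos(p) - 5, -6·p·q - p - 1]].
At the point, J = [[1.500, 5.000], [-7.33060, -5.000]] (det J = 29.15302).
Solving J·Δ = −F gives Δ = (-1.875, 0.663).
Then the next iterate is (p, q)₁ = (-0.875, 1.163).

(-0.875, 1.163)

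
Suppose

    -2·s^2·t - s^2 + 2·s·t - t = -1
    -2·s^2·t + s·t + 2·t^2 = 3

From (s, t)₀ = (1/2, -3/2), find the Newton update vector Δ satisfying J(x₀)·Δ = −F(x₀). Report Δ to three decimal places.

(1.222, 0.556)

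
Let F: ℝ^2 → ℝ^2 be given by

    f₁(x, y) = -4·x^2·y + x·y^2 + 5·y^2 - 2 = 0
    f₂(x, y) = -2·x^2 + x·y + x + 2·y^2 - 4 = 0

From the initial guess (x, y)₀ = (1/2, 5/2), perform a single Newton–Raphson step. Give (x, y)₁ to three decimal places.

At (1/2, 5/2): F = (29.875, 9.750).
Jacobian J = [[-8·x·y + y^2, -4·x^2 + 2·x·y + 10·y], [-4·x + y + 1, x + 4·y]].
At the point, J = [[-3.750, 26.500], [1.500, 10.500]] (det J = -79.125).
Solving J·Δ = −F gives Δ = (0.699, -1.028).
Then the next iterate is (x, y)₁ = (1.199, 1.472).

(1.199, 1.472)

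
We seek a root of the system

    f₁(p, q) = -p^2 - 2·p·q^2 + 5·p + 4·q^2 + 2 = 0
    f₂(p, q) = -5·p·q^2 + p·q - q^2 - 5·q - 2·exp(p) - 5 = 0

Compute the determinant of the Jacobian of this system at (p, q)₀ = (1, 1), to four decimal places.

21.7463

J = [[-2·p - 2·q^2 + 5, -4·p·q + 8·q], [-5·q^2 + q - 2·exp(p), -10·p·q + p - 2·q - 5]].
At the point, J = [[1.0000, 4.0000], [-9.436564, -16.0000]].
det J = 21.7463.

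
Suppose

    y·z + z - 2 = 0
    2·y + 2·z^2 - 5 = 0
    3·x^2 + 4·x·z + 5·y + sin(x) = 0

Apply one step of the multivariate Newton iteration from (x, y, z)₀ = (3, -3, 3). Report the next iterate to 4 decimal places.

(1.3698, -0.9500, 2.0750)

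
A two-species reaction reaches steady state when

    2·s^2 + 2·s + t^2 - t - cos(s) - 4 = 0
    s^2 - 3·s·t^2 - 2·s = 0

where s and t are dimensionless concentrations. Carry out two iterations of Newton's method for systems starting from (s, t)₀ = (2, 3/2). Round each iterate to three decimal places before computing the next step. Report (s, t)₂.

(1.156, 0.374)

At (2, 3/2): F = (9.16615, -13.500).
Jacobian J = [[4·s + sin(s) + 2, 2·t - 1], [2·s - 3·t^2 - 2, -6·s·t]].
At the point, J = [[10.90930, 2.000], [-4.750, -18.000]] (det J = -186.86735).
Solving J·Δ = −F gives Δ = (-0.738, -0.555).
Then the next iterate is (s, t)₁ = (1.262, 0.945).
Round to (1.262, 0.945) and repeat: F = (1.35340, -4.31235), J = [[8.00070, 0.890], [-2.15508, -7.15554]].
Δ = (-0.106, -0.571), so (s, t)₂ = (1.156, 0.374).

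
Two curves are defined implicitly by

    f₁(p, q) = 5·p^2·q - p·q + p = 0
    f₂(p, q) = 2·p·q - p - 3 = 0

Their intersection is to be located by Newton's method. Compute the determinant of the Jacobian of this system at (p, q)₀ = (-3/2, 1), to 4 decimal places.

32.2500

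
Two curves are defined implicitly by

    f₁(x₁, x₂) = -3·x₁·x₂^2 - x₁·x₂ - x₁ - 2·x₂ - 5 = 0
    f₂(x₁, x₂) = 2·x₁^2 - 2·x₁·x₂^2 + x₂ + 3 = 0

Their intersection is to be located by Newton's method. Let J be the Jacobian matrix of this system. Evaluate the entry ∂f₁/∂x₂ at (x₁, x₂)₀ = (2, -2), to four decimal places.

20.0000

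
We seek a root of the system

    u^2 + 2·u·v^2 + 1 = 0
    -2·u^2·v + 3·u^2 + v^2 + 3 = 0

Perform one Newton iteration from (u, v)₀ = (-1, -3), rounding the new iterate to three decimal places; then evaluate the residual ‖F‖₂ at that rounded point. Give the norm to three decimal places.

20.707

At (-1, -3): F = (-16.000, 21.000).
Jacobian J = [[2·u + 2·v^2, 4·u·v], [-4·u·v + 6·u, -2·u^2 + 2·v]].
At the point, J = [[16.000, 12.000], [-18.000, -8.000]] (det J = 88.000).
Solving J·Δ = −F gives Δ = (1.409, -0.545).
Then the next iterate is (u, v)₁ = (0.409, -3.545).
Re-evaluating at (0.409, -3.545): F = (11.44711, 17.25489), so ‖F‖₂ = 20.707.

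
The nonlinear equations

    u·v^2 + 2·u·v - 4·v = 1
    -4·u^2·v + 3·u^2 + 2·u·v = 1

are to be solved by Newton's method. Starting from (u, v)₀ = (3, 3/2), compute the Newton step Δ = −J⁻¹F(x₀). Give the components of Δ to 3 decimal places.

At (3, 3/2): F = (8.750, -19.000).
Jacobian J = [[v^2 + 2·v, 2·u·v + 2·u - 4], [-8·u·v + 6·u + 2·v, -4·u^2 + 2·u]].
At the point, J = [[5.250, 11.000], [-15.000, -30.000]] (det J = 7.500).
Solving J·Δ = −F gives Δ = (7.133, -4.200).

(7.133, -4.200)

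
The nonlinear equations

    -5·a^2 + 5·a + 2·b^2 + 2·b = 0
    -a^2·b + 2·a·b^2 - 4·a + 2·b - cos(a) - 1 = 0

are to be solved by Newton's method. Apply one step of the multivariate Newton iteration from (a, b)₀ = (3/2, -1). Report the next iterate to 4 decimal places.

(1.2624, -1.6872)

At (3/2, -1): F = (-3.7500, -3.820737).
Jacobian J = [[-10·a + 5, 4·b + 2], [-2·a·b + 2·b^2 + sin(a) - 4, -a^2 + 4·a·b + 2]].
At the point, J = [[-10.0000, -2.0000], [1.997495, -6.2500]] (det J = 66.494990).
Solving J·Δ = −F gives Δ = (-0.2376, -0.6872).
Then the next iterate is (a, b)₁ = (1.2624, -1.6872).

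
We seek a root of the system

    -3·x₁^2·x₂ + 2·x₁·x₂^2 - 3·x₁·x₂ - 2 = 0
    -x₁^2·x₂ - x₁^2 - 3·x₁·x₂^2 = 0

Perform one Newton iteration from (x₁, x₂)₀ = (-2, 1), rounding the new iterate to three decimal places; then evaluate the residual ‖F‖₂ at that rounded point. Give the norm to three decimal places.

At (-2, 1): F = (-12.000, -2.000).
Jacobian J = [[-6·x₁·x₂ + 2·x₂^2 - 3·x₂, -3·x₁^2 + 4·x₁·x₂ - 3·x₁], [-2·x₁·x₂ - 2·x₁ - 3·x₂^2, -x₁^2 - 6·x₁·x₂]].
At the point, J = [[11.000, -14.000], [5.000, 8.000]] (det J = 158.000).
Solving J·Δ = −F gives Δ = (0.785, -0.241).
Then the next iterate is (x₁, x₂)₁ = (-1.215, 0.759).
Re-evaluating at (-1.215, 0.759): F = (-3.99469, -0.49686), so ‖F‖₂ = 4.025.

4.025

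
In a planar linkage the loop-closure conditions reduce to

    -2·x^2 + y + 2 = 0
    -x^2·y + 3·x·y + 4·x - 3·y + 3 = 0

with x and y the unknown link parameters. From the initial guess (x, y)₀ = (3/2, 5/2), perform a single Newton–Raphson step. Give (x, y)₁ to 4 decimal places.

(15.7500, 88.0000)

At (3/2, 5/2): F = (0.0000, 7.1250).
Jacobian J = [[-4·x, 1], [-2·x·y + 3·y + 4, -x^2 + 3·x - 3]].
At the point, J = [[-6.0000, 1.0000], [4.0000, -0.7500]] (det J = 0.5000).
Solving J·Δ = −F gives Δ = (14.2500, 85.5000).
Then the next iterate is (x, y)₁ = (15.7500, 88.0000).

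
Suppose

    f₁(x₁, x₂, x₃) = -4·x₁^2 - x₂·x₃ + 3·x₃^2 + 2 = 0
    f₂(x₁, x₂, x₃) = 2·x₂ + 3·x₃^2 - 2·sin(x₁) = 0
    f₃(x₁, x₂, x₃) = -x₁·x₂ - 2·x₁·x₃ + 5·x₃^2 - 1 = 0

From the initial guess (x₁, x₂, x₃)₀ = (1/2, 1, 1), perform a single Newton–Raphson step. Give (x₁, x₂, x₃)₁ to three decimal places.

At (1/2, 1, 1): F = (3.000, 4.04115, 2.500).
Jacobian J = [[-8·x₁, -x₃, -x₂ + 6·x₃], [-2·cos(x₁), 2, 6·x₃], [-x₂ - 2·x₃, -x₁, -2·x₁ + 10·x₃]].
At the point, J = [[-4.000, -1.000, 5.000], [-1.75517, 2.000, 6.000], [-3.000, -0.500, 9.000]] (det J = -47.40857).
Solving J·Δ = −F gives Δ = (1.039, -1.127, 0.006).
Then the next iterate is (x₁, x₂, x₃)₁ = (1.539, -0.127, 1.006).

(1.539, -0.127, 1.006)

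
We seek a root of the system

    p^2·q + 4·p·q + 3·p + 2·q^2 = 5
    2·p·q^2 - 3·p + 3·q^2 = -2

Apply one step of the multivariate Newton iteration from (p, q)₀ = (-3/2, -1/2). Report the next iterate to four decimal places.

(1.1000, -0.6087)

At (-3/2, -1/2): F = (-7.1250, 6.5000).
Jacobian J = [[2·p·q + 4·q + 3, p^2 + 4·p + 4·q], [2·q^2 - 3, 4·p·q + 6·q]].
At the point, J = [[2.5000, -5.7500], [-2.5000, 0.0000]] (det J = -14.3750).
Solving J·Δ = −F gives Δ = (2.6000, -0.1087).
Then the next iterate is (p, q)₁ = (1.1000, -0.6087).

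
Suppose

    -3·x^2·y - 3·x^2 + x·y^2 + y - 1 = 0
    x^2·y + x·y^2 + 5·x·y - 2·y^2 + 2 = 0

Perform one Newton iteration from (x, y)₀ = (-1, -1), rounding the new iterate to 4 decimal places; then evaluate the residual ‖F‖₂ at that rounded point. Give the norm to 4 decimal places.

20.1246

At (-1, -1): F = (-3.0000, 3.0000).
Jacobian J = [[-6·x·y - 6·x + y^2, -3·x^2 + 2·x·y + 1], [2·x·y + y^2 + 5·y, x^2 + 2·x·y + 5·x - 4·y]].
At the point, J = [[1.0000, 0.0000], [-2.0000, 2.0000]] (det J = 2.0000).
Solving J·Δ = −F gives Δ = (3.0000, 1.5000).
Then the next iterate is (x, y)₁ = (2.0000, 0.5000).
Re-evaluating at (2.0000, 0.5000): F = (-18.0000, 9.0000), so ‖F‖₂ = 20.1246.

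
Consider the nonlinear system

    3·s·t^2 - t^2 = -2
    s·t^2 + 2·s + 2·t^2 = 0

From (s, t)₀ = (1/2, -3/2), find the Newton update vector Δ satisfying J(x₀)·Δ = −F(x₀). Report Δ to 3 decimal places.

(-0.305, 0.710)

At (1/2, -3/2): F = (3.125, 6.625).
Jacobian J = [[3·t^2, 6·s·t - 2·t], [t^2 + 2, 2·s·t + 4·t]].
At the point, J = [[6.750, -1.500], [4.250, -7.500]] (det J = -44.250).
Solving J·Δ = −F gives Δ = (-0.305, 0.710).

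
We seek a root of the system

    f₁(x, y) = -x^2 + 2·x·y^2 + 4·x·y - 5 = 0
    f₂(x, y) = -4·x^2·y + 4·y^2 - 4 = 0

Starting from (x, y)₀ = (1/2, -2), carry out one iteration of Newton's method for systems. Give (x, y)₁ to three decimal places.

(-3.053, -2.848)

At (1/2, -2): F = (-5.250, 14.000).
Jacobian J = [[-2·x + 2·y^2 + 4·y, 4·x·y + 4·x], [-8·x·y, -4·x^2 + 8·y]].
At the point, J = [[-1.000, -2.000], [8.000, -17.000]] (det J = 33.000).
Solving J·Δ = −F gives Δ = (-3.553, -0.848).
Then the next iterate is (x, y)₁ = (-3.053, -2.848).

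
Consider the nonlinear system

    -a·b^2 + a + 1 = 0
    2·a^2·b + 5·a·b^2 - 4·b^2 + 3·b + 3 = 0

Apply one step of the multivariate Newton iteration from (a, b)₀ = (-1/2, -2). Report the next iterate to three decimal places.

At (-1/2, -2): F = (2.500, -30.000).
Jacobian J = [[-b^2 + 1, -2·a·b], [4·a·b + 5·b^2, 2·a^2 + 10·a·b - 8·b + 3]].
At the point, J = [[-3.000, -2.000], [24.000, 29.500]] (det J = -40.500).
Solving J·Δ = −F gives Δ = (0.340, 0.741).
Then the next iterate is (a, b)₁ = (-0.160, -1.259).

(-0.160, -1.259)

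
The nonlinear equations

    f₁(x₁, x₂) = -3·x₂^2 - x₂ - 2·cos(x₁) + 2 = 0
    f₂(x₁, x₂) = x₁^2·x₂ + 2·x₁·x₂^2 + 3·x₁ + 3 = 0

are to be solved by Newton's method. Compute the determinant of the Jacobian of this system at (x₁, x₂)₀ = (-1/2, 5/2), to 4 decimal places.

J = [[2·sin(x₁), -6·x₂ - 1], [2·x₁·x₂ + 2·x₂^2 + 3, x₁^2 + 4·x₁·x₂]].
At the point, J = [[-0.958851, -16.0000], [13.0000, -4.7500]].
det J = 212.5545.

212.5545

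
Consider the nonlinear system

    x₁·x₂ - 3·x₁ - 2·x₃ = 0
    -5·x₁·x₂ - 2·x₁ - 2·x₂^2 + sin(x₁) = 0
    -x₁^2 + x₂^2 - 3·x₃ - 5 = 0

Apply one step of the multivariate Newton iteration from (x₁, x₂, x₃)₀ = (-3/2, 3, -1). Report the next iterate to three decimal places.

At (-3/2, 3, -1): F = (2.000, 6.50251, 4.750).
Jacobian J = [[x₂ - 3, x₁, -2], [-5·x₂ + cos(x₁) - 2, -5·x₁ - 4·x₂, 0], [-2·x₁, 2·x₂, -3]].
At the point, J = [[0.000, -1.500, -2.000], [-16.92926, -4.500, 0.000], [3.000, 6.000, -3.000]] (det J = 252.33284).
Solving J·Δ = −F gives Δ = (0.488, -0.389, 1.292).
Then the next iterate is (x₁, x₂, x₃)₁ = (-1.012, 2.611, 0.292).

(-1.012, 2.611, 0.292)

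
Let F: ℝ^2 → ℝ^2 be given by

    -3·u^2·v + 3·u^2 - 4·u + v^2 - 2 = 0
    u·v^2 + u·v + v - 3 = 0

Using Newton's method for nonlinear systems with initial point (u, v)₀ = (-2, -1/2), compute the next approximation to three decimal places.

(-2.584, 2.354)

At (-2, -1/2): F = (24.250, -3.000).
Jacobian J = [[-6·u·v + 6·u - 4, -3·u^2 + 2·v], [v^2 + v, 2·u·v + u + 1]].
At the point, J = [[-22.000, -13.000], [-0.250, 1.000]] (det J = -25.250).
Solving J·Δ = −F gives Δ = (-0.584, 2.854).
Then the next iterate is (u, v)₁ = (-2.584, 2.354).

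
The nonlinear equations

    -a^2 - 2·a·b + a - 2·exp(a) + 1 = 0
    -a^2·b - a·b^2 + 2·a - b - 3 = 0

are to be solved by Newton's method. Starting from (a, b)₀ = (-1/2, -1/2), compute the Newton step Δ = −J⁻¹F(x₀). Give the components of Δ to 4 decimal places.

(1.3274, -0.9090)

At (-1/2, -1/2): F = (-1.463061, -3.2500).
Jacobian J = [[-2·a - 2·b - 2·exp(a) + 1, -2·a], [-2·a·b - b^2 + 2, -a^2 - 2·a·b - 1]].
At the point, J = [[1.786939, 1.0000], [1.2500, -1.7500]] (det J = -4.377143).
Solving J·Δ = −F gives Δ = (1.3274, -0.9090).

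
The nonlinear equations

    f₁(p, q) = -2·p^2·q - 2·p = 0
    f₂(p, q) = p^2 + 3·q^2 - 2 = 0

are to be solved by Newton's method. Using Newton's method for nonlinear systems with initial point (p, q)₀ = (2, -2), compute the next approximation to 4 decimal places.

(1.7647, -0.9118)

At (2, -2): F = (12.0000, 14.0000).
Jacobian J = [[-4·p·q - 2, -2·p^2], [2·p, 6·q]].
At the point, J = [[14.0000, -8.0000], [4.0000, -12.0000]] (det J = -136.0000).
Solving J·Δ = −F gives Δ = (-0.2353, 1.0882).
Then the next iterate is (p, q)₁ = (1.7647, -0.9118).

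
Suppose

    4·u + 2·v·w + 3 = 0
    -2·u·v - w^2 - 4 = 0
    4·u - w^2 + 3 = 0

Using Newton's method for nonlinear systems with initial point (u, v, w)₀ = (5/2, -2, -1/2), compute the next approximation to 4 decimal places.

At (5/2, -2, -1/2): F = (15.0000, 5.7500, 12.7500).
Jacobian J = [[4, 2·w, 2·v], [-2·v, -2·u, -2·w], [4, 0, -2·w]].
At the point, J = [[4.0000, -1.0000, -4.0000], [4.0000, -5.0000, 1.0000], [4.0000, 0.0000, 1.0000]] (det J = -100.0000).
Solving J·Δ = −F gives Δ = (-3.3700, -1.4000, 0.7300).
Then the next iterate is (u, v, w)₁ = (-0.8700, -3.4000, 0.2300).

(-0.8700, -3.4000, 0.2300)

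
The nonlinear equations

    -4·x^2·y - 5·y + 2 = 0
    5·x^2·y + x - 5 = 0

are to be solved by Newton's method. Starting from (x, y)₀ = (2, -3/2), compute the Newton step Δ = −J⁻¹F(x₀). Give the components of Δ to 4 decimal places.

At (2, -3/2): F = (33.5000, -33.0000).
Jacobian J = [[-8·x·y, -4·x^2 - 5], [10·x·y + 1, 5·x^2]].
At the point, J = [[24.0000, -21.0000], [-29.0000, 20.0000]] (det J = -129.0000).
Solving J·Δ = −F gives Δ = (-0.1783, 1.3915).

(-0.1783, 1.3915)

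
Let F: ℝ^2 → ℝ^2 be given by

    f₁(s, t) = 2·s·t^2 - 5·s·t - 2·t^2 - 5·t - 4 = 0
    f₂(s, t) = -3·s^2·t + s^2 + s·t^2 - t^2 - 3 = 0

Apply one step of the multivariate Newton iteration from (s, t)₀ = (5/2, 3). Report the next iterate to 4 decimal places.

At (5/2, 3): F = (-29.5000, -39.5000).
Jacobian J = [[2·t^2 - 5·t, 4·s·t - 5·s - 4·t - 5], [-6·s·t + 2·s + t^2, -3·s^2 + 2·s·t - 2·t]].
At the point, J = [[3.0000, 0.5000], [-31.0000, -9.7500]] (det J = -13.7500).
Solving J·Δ = −F gives Δ = (22.3545, -75.1273).
Then the next iterate is (s, t)₁ = (24.8545, -72.1273).

(24.8545, -72.1273)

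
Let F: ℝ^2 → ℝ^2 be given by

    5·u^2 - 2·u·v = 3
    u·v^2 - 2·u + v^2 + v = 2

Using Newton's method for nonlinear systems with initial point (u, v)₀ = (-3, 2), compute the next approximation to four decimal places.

(-1.3805, 2.1770)

At (-3, 2): F = (54.0000, -2.0000).
Jacobian J = [[10·u - 2·v, -2·u], [v^2 - 2, 2·u·v + 2·v + 1]].
At the point, J = [[-34.0000, 6.0000], [2.0000, -7.0000]] (det J = 226.0000).
Solving J·Δ = −F gives Δ = (1.6195, 0.1770).
Then the next iterate is (u, v)₁ = (-1.3805, 2.1770).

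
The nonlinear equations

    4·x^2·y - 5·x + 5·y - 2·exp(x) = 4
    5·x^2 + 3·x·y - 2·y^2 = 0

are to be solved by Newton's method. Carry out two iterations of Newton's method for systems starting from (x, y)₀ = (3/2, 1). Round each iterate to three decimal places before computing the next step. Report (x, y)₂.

(0.638, 1.639)

At (3/2, 1): F = (-6.46338, 13.750).
Jacobian J = [[8·x·y - 2·exp(x) - 5, 4·x^2 + 5], [10·x + 3·y, 3·x - 4·y]].
At the point, J = [[-1.96338, 14.000], [18.000, 0.500]] (det J = -252.98169).
Solving J·Δ = −F gives Δ = (-0.774, 0.353).
Then the next iterate is (x, y)₁ = (0.726, 1.353).
Round to (0.726, 1.353) and repeat: F = (-2.14606, 1.92100), J = [[-1.27537, 7.10830], [11.319, -3.234]].
Δ = (-0.088, 0.286), so (x, y)₂ = (0.638, 1.639).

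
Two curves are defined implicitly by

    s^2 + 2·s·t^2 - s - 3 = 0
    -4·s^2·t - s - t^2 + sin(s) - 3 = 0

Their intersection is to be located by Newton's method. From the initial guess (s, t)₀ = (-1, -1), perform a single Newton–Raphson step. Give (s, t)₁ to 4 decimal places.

At (-1, -1): F = (-3.0000, 0.158529).
Jacobian J = [[2·s + 2·t^2 - 1, 4·s·t], [-8·s·t + cos(s) - 1, -4·s^2 - 2·t]].
At the point, J = [[-1.0000, 4.0000], [-8.459698, -2.0000]] (det J = 35.838791).
Solving J·Δ = −F gives Δ = (-0.1497, 0.7126).
Then the next iterate is (s, t)₁ = (-1.1497, -0.2874).

(-1.1497, -0.2874)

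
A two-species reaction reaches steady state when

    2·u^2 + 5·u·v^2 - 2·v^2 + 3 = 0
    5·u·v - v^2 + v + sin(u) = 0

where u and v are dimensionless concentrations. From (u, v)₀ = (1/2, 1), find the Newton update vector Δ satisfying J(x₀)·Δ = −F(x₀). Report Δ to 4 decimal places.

At (1/2, 1): F = (4.0000, 2.979426).
Jacobian J = [[4·u + 5·v^2, 10·u·v - 4·v], [5·v + cos(u), 5·u - 2·v + 1]].
At the point, J = [[7.0000, 1.0000], [5.877583, 1.5000]] (det J = 4.622417).
Solving J·Δ = −F gives Δ = (-0.6535, 0.5742).

(-0.6535, 0.5742)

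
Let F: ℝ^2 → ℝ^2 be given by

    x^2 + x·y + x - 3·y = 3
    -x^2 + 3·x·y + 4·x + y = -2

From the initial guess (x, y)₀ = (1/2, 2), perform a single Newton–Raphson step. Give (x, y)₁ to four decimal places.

(0.3846, -1.0846)

At (1/2, 2): F = (-7.2500, 8.7500).
Jacobian J = [[2·x + y + 1, x - 3], [-2·x + 3·y + 4, 3·x + 1]].
At the point, J = [[4.0000, -2.5000], [9.0000, 2.5000]] (det J = 32.5000).
Solving J·Δ = −F gives Δ = (-0.1154, -3.0846).
Then the next iterate is (x, y)₁ = (0.3846, -1.0846).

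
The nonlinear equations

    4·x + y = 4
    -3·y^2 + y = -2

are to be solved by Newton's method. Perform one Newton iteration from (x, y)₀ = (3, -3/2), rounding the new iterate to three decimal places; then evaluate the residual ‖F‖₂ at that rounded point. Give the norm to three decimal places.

1.172

At (3, -3/2): F = (6.500, -6.250).
Jacobian J = [[4, 1], [0, -6·y + 1]].
At the point, J = [[4.000, 1.000], [0.000, 10.000]] (det J = 40.000).
Solving J·Δ = −F gives Δ = (-1.781, 0.625).
Then the next iterate is (x, y)₁ = (1.219, -0.875).
Re-evaluating at (1.219, -0.875): F = (0.001, -1.17188), so ‖F‖₂ = 1.172.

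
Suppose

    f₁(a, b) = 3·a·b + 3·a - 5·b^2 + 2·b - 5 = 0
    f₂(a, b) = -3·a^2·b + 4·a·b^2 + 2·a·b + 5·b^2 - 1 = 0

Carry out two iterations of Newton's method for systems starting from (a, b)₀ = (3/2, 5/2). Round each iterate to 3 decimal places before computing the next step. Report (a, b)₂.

At (3/2, 5/2): F = (-15.500, 58.375).
Jacobian J = [[3·b + 3, 3·a - 10·b + 2], [-6·a·b + 4·b^2 + 2·b, -3·a^2 + 8·a·b + 2·a + 10·b]].
At the point, J = [[10.500, -18.500], [7.500, 51.250]] (det J = 676.875).
Solving J·Δ = −F gives Δ = (-0.422, -1.077).
Then the next iterate is (a, b)₁ = (1.078, 1.423).
Round to (1.078, 1.423) and repeat: F = (-4.44266, 15.96319), J = [[7.269, -8.996], [1.74175, 25.17170]].
Δ = (-0.160, -0.623), so (a, b)₂ = (0.918, 0.800).

(0.918, 0.800)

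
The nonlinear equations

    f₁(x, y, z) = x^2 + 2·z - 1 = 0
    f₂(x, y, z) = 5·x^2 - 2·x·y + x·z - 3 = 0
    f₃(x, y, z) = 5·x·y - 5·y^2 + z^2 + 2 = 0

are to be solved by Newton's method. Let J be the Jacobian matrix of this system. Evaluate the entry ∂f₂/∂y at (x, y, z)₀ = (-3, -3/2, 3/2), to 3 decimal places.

6.000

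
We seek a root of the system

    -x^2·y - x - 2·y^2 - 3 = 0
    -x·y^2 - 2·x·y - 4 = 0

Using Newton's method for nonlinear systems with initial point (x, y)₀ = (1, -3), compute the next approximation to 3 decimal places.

At (1, -3): F = (-19.000, -7.000).
Jacobian J = [[-2·x·y - 1, -x^2 - 4·y], [-y^2 - 2·y, -2·x·y - 2·x]].
At the point, J = [[5.000, 11.000], [-3.000, 4.000]] (det J = 53.000).
Solving J·Δ = −F gives Δ = (-0.019, 1.736).
Then the next iterate is (x, y)₁ = (0.981, -1.264).

(0.981, -1.264)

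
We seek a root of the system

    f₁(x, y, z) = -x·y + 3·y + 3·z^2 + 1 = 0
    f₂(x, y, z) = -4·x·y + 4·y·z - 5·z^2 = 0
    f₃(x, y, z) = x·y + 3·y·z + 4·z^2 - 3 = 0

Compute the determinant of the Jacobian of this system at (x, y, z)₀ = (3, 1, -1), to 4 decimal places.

-176.0000

J = [[-y, -x + 3, 6·z], [-4·y, -4·x + 4·z, 4·y - 10·z], [y, x + 3·z, 3·y + 8·z]].
At the point, J = [[-1.0000, 0.0000, -6.0000], [-4.0000, -16.0000, 14.0000], [1.0000, 0.0000, -5.0000]].
det J = -176.0000.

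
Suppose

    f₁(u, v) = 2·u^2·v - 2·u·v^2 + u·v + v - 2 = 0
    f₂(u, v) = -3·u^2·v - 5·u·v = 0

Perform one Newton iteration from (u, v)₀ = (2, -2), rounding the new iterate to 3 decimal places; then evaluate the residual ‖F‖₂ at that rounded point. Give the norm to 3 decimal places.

At (2, -2): F = (-40.000, 44.000).
Jacobian J = [[4·u·v - 2·v^2 + v, 2·u^2 - 4·u·v + u + 1], [-6·u·v - 5·v, -3·u^2 - 5·u]].
At the point, J = [[-26.000, 27.000], [34.000, -22.000]] (det J = -346.000).
Solving J·Δ = −F gives Δ = (-0.890, 0.624).
Then the next iterate is (u, v)₁ = (1.110, -1.376).
Re-evaluating at (1.110, -1.376): F = (-12.49739, 12.72291), so ‖F‖₂ = 17.834.

17.834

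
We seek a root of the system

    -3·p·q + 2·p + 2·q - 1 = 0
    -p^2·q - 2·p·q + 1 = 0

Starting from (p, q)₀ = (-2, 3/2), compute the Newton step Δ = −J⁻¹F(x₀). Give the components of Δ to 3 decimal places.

At (-2, 3/2): F = (7.000, 1.000).
Jacobian J = [[-3·q + 2, -3·p + 2], [-2·p·q - 2·q, -p^2 - 2·p]].
At the point, J = [[-2.500, 8.000], [3.000, 0.000]] (det J = -24.000).
Solving J·Δ = −F gives Δ = (-0.333, -0.979).

(-0.333, -0.979)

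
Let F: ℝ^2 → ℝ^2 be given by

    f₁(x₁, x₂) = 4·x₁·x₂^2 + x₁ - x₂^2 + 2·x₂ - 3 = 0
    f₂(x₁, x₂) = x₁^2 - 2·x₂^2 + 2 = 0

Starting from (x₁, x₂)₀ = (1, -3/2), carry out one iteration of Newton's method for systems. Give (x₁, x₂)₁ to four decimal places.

(1.0000, -1.2500)

At (1, -3/2): F = (1.7500, -1.5000).
Jacobian J = [[4·x₂^2 + 1, 8·x₁·x₂ - 2·x₂ + 2], [2·x₁, -4·x₂]].
At the point, J = [[10.0000, -7.0000], [2.0000, 6.0000]] (det J = 74.0000).
Solving J·Δ = −F gives Δ = (0.0000, 0.2500).
Then the next iterate is (x₁, x₂)₁ = (1.0000, -1.2500).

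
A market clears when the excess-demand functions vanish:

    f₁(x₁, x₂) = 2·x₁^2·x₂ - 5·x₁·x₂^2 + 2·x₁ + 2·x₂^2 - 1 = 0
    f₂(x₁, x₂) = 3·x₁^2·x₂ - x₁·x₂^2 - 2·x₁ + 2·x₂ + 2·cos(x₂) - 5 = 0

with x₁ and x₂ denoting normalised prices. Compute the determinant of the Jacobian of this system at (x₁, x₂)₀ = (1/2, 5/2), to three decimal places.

J = [[4·x₁·x₂ - 5·x₂^2 + 2, 2·x₁^2 - 10·x₁·x₂ + 4·x₂], [6·x₁·x₂ - x₂^2 - 2, 3·x₁^2 - 2·x₁·x₂ - 2·sin(x₂) + 2]].
At the point, J = [[-24.250, -2.000], [-0.750, -0.94694]].
det J = 21.463.

21.463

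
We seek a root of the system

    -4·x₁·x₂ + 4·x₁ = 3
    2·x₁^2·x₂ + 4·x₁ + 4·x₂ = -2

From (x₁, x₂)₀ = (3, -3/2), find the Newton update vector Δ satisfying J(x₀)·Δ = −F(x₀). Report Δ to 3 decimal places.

At (3, -3/2): F = (27.000, -19.000).
Jacobian J = [[-4·x₂ + 4, -4·x₁], [4·x₁·x₂ + 4, 2·x₁^2 + 4]].
At the point, J = [[10.000, -12.000], [-14.000, 22.000]] (det J = 52.000).
Solving J·Δ = −F gives Δ = (-7.038, -3.615).

(-7.038, -3.615)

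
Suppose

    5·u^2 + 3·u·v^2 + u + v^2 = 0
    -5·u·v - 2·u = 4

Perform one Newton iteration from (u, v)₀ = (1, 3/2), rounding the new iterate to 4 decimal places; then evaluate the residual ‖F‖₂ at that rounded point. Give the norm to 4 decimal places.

167.3508

At (1, 3/2): F = (15.0000, -13.5000).
Jacobian J = [[10·u + 3·v^2 + 1, 6·u·v + 2·v], [-5·v - 2, -5·u]].
At the point, J = [[17.7500, 12.0000], [-9.5000, -5.0000]] (det J = 25.2500).
Solving J·Δ = −F gives Δ = (-3.4455, 3.8465).
Then the next iterate is (u, v)₁ = (-2.4455, 5.3465).
Re-evaluating at (-2.4455, 5.3465): F = (-153.672396, 66.265329), so ‖F‖₂ = 167.3508.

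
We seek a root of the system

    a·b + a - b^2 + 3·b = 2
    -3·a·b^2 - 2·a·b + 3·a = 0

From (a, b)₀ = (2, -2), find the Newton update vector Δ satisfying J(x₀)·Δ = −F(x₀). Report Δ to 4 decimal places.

At (2, -2): F = (-14.0000, -10.0000).
Jacobian J = [[b + 1, a - 2·b + 3], [-3·b^2 - 2·b + 3, -6·a·b - 2·a]].
At the point, J = [[-1.0000, 9.0000], [-5.0000, 20.0000]] (det J = 25.0000).
Solving J·Δ = −F gives Δ = (7.6000, 2.4000).

(7.6000, 2.4000)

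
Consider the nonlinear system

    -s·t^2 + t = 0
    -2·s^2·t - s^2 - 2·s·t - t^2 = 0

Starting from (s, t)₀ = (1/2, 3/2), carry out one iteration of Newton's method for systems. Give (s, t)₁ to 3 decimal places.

(1.113, -0.509)

At (1/2, 3/2): F = (0.375, -4.750).
Jacobian J = [[-t^2, -2·s·t + 1], [-4·s·t - 2·s - 2·t, -2·s^2 - 2·s - 2·t]].
At the point, J = [[-2.250, -0.500], [-7.000, -4.500]] (det J = 6.625).
Solving J·Δ = −F gives Δ = (0.613, -2.009).
Then the next iterate is (s, t)₁ = (1.113, -0.509).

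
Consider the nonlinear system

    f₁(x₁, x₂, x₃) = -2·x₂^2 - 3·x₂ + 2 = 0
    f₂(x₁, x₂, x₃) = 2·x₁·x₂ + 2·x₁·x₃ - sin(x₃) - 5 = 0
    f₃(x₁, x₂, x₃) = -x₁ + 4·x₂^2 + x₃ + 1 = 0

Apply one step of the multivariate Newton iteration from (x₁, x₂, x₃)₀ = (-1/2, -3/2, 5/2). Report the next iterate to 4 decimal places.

(0.4748, -2.1667, -17.5252)

At (-1/2, -3/2, 5/2): F = (2.0000, -6.598472, 13.0000).
Jacobian J = [[0, -4·x₂ - 3, 0], [2·x₂ + 2·x₃, 2·x₁, 2·x₁ - cos(x₃)], [-1, 8·x₂, 1]].
At the point, J = [[0.0000, 3.0000, 0.0000], [2.0000, -1.0000, -0.198856], [-1.0000, -12.0000, 1.0000]] (det J = -5.403431).
Solving J·Δ = −F gives Δ = (0.9748, -0.6667, -20.0252).
Then the next iterate is (x₁, x₂, x₃)₁ = (0.4748, -2.1667, -17.5252).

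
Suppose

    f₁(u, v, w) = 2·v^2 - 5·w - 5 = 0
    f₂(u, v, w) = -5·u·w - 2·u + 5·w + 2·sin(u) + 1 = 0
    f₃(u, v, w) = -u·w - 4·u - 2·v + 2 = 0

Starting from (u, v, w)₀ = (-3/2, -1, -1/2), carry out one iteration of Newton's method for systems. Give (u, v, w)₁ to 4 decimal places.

(1.4305, -1.3615, -0.3108)

At (-3/2, -1, -1/2): F = (-0.5000, -4.244990, 9.2500).
Jacobian J = [[0, 4·v, -5], [-5·w + 2·cos(u) - 2, 0, -5·u + 5], [-w - 4, -2, -u]].
At the point, J = [[0.0000, -4.0000, -5.0000], [0.641474, 0.0000, 12.5000], [-3.5000, -2.0000, 1.5000]] (det J = 185.263590).
Solving J·Δ = −F gives Δ = (2.9305, -0.3615, 0.1892).
Then the next iterate is (u, v, w)₁ = (1.4305, -1.3615, -0.3108).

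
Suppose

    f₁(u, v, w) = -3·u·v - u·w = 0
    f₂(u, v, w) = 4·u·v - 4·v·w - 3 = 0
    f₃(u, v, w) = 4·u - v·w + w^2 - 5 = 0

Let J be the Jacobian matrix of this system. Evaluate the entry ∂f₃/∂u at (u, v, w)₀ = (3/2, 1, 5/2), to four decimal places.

∂f₃/∂u = 4.
At (3/2, 1, 5/2) this is 4.0000.

4.0000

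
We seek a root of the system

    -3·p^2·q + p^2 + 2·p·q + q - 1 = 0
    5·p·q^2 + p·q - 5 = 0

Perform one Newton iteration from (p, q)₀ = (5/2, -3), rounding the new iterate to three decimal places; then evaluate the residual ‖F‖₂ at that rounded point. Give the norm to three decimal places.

30.943

At (5/2, -3): F = (43.500, 100.000).
Jacobian J = [[-6·p·q + 2·p + 2·q, -3·p^2 + 2·p + 1], [5·q^2 + q, 10·p·q + p]].
At the point, J = [[44.000, -12.750], [42.000, -72.500]] (det J = -2654.500).
Solving J·Δ = −F gives Δ = (-0.708, 0.969).
Then the next iterate is (p, q)₁ = (1.792, -2.031).
Re-evaluating at (1.792, -2.031): F = (12.46739, 28.32010), so ‖F‖₂ = 30.943.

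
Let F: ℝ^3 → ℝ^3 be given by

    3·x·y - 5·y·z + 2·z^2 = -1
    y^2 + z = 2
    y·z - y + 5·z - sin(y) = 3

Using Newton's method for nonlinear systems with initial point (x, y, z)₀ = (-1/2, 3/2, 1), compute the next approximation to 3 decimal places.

At (-1/2, 3/2, 1): F = (-6.750, 1.250, 1.00251).
Jacobian J = [[3·y, 3·x - 5·z, -5·y + 4·z], [0, 2·y, 1], [0, z - cos(y) - 1, y + 5]].
At the point, J = [[4.500, -6.500, -3.500], [0.000, 3.000, 1.000], [0.000, -0.07074, 6.500]] (det J = 88.06832).
Solving J·Δ = −F gives Δ = (0.851, -0.364, -0.158).
Then the next iterate is (x, y, z)₁ = (0.351, 1.136, 0.842).

(0.351, 1.136, 0.842)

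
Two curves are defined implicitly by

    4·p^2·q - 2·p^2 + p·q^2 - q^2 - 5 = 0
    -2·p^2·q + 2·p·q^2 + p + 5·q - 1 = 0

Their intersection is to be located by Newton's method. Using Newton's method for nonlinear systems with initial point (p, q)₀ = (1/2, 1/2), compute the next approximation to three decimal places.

At (1/2, 1/2): F = (-5.125, 2.000).
Jacobian J = [[8·p·q - 4·p + q^2, 4·p^2 + 2·p·q - 2·q], [-4·p·q + 2·q^2 + 1, -2·p^2 + 4·p·q + 5]].
At the point, J = [[0.250, 0.500], [0.500, 5.500]] (det J = 1.125).
Solving J·Δ = −F gives Δ = (25.944, -2.722).
Then the next iterate is (p, q)₁ = (26.444, -2.222).

(26.444, -2.222)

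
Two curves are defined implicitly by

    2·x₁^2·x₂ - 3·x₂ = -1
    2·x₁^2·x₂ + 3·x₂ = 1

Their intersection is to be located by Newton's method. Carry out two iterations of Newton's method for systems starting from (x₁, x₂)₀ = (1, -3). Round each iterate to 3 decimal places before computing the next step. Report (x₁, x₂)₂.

(0.527, 0.333)

At (1, -3): F = (4.000, -16.000).
Jacobian J = [[4·x₁·x₂, 2·x₁^2 - 3], [4·x₁·x₂, 2·x₁^2 + 3]].
At the point, J = [[-12.000, -1.000], [-12.000, 5.000]] (det J = -72.000).
Solving J·Δ = −F gives Δ = (0.056, 3.333).
Then the next iterate is (x₁, x₂)₁ = (1.056, 0.333).
Round to (1.056, 0.333) and repeat: F = (0.74368, 0.74168), J = [[1.40659, -0.76973], [1.40659, 5.23027]].
Δ = (-0.529, 0.000), so (x₁, x₂)₂ = (0.527, 0.333).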